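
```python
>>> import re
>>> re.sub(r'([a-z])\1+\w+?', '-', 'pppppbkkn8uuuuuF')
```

'--8-'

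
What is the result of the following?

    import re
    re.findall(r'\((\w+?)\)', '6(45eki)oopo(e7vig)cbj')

['45eki', 'e7vig']

Matches: at [1:8] match '(45eki)', group 1 = '45eki'; at [12:19] match '(e7vig)', group 1 = 'e7vig'.
One capturing group, so `findall` returns just the captured substring from each match — 2 in all.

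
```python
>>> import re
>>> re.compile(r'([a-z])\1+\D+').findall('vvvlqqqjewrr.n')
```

['v']

`\1` has to match the exact text group 1 already captured.
Walking the string: at [0:14] match 'vvvlqqqjewrr.n', group 1 = 'v'.
With a single group, `findall` returns only what that group captured — 1 item.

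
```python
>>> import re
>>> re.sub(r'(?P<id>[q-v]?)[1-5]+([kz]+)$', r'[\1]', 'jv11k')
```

'j[v]'

This matches optionally a character in [q-v] (captured as 'id'); then one or more of a character in [1-5]; then one or more of one of [kz] (captured); then anchored at the end.
Matches: at [1:5] → 'v11k'.
The replacement refers to a captured group, so each match is rewritten using its own captured text.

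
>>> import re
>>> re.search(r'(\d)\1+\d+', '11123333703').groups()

`\1` has to match the exact text group 1 already captured.
`re.search` tries every starting position until one works.
The match spans [0:11] → '11123333703'.
Captured: group 1 = '1'.

('1',)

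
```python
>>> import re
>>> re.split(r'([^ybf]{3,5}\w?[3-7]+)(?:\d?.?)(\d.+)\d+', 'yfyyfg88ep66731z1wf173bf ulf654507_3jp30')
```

The pattern matches 3 to 5 of any character except [ybf], then optionally a word character, then one or more of a character in [3-7] (captured); then optionally a digit, then optionally any character (non-capturing group); then a digit, then one or more of any character (captured); then one or more of a digit.
`re.split` interleaves the captured-group text with the surrounding fragments.

['yfyyf', 'g88ep6673', '1wf173bf ulf654507_3jp3', '']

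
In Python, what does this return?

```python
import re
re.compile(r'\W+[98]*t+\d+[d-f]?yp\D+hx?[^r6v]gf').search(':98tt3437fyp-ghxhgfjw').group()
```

This matches one or more of a non-word character, then zero or more of one of [98], then one or more of a literal 't'; then one or more of a digit, then optionally a character in [d-f], then the literal 'yp'; then one or more of a non-digit, then the literal 'h', then optionally the literal 'x'; then any character except [r6v], then the literal 'gf'.
`re.search` scans for the first position where the pattern succeeds.
The match spans [0:19] → ':98tt3437fyp-ghxhgf'.

':98tt3437fyp-ghxhgf'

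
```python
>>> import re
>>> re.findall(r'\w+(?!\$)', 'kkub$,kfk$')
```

['kku', 'kf']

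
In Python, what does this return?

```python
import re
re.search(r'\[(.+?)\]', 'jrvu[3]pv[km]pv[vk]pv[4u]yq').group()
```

'[3]'

The match spans [4:7] → '[3]'.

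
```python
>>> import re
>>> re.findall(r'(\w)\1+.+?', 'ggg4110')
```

['g', '1']

A backreference is literal: `\1` must see the identical characters the first group matched.
With a single group, `findall` returns only what that group captured — 2 items.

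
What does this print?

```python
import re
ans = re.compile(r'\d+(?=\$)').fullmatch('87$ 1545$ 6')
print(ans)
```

None

Because the assertion is zero-width, the text it checks is not consumed and won't appear in the result.
`fullmatch` succeeds only if the pattern covers the string from start to end.
Here the pattern can't cover the whole string, so the call returns None.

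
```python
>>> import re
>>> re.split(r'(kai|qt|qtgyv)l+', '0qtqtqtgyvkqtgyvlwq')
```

Matches to split on: at [11:17] → 'qtgyvl'.
Because the pattern has a capturing group, `split` also inserts each captured text between the pieces.

['0qtqtqtgyvk', 'qtgyv', 'wq']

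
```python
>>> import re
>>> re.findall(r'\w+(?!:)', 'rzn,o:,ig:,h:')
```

['rzn', 'i']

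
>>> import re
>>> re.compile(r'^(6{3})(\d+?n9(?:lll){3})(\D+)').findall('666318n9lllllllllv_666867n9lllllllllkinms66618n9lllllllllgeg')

Pattern: anchored at the start of the string; then exactly 3 of a literal '6' (captured); then one or more of a digit (lazy), then the literal 'n9', then the literal 'lll' repeated 3 times (captured); then one or more of a non-digit (captured).
Matches: at [0:19] match '666318n9lllllllllv_', groups = ('666', '318n9lllllllll', 'v_').
`findall` packs the 3 group values into a tuple for every match.

[('666', '318n9lllllllll', 'v_')]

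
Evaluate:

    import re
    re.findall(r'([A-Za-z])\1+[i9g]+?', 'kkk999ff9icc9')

A backreference is literal: `\1` must see the identical characters the first group matched.
Because there's exactly one group, `findall` drops the full match and keeps group 1 from each hit.

['k', 'f', 'c']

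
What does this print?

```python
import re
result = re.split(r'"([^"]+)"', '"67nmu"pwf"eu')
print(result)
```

['', '67nmu', 'pwf"eu']

`re.split` interleaves the captured-group text with the surrounding fragments.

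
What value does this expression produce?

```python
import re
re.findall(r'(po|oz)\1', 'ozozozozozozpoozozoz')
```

After group 1 captures some text, `\1` only succeeds where that same text appears again.
With a single group, `findall` returns only what that group captured — 4 items.

['oz', 'oz', 'oz', 'oz']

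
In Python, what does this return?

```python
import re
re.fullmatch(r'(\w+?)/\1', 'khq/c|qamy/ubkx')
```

`\1` has to match the exact text group 1 already captured.
`re.fullmatch` is like wrapping the pattern in `^…$` (in single-line mode).
Here the pattern can't cover the whole string, so the call returns None.

None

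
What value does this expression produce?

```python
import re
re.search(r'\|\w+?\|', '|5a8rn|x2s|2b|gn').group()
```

Unlike `match`, `search` isn't anchored — it looks for the pattern anywhere in the string.
The match spans [0:7] → '|5a8rn|'.

'|5a8rn|'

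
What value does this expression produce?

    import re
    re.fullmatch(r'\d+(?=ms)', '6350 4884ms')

None

`fullmatch` succeeds only if the pattern covers the string from start to end.
Here there's no way to consume every character, so the call returns None.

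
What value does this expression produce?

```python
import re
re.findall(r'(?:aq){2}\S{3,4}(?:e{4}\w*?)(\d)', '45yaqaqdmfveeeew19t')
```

Pattern: the literal 'aq' repeated 2 times, then 3 to 4 of a non-whitespace character; then exactly 4 of a literal 'e', then zero or more of a word character (lazy) (non-capturing group); then a digit (captured).
A `+?`/`*?`/`{m,n}?` starts at its minimum and grows only as far as needed for what follows to match.
Walking the string: at [3:17] match 'aqaqdmfveeeew1', group 1 = '1'.
With a single group, `findall` returns only what that group captured — 1 item.

['1']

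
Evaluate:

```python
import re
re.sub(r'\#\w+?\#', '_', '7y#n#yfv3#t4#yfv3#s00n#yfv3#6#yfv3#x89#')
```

'7y_yfv3_yfv3_yfv3_yfv3_'

Matches: at [2:5] → '#n#'; at [9:13] → '#t4#'; at [17:23] → '#s00n#'; at [27:30] → '#6#'; at [34:39] → '#x89#'.
Every occurrence is swapped for '_'.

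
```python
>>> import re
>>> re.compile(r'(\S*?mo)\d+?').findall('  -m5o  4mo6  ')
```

The pattern matches zero or more of a non-whitespace character (lazy), then the literal 'mo' (captured); then one or more of a digit (lazy).
Scanning left to right: at [8:12] match '4mo6', group 1 = '4mo'.
With a single group, `findall` returns only what that group captured — 1 item.

['4mo']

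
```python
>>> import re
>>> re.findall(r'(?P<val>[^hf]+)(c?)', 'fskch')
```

Pattern: one or more of any character except [hf] (captured as 'val'); then optionally a literal 'c' (captured).
Matches: at [1:4] match 'skc', groups = ('skc', '').
Multiple groups make `findall` return tuples — one 2-tuple for the one match.

[('skc', '')]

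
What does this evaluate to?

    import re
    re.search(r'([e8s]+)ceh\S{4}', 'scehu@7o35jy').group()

'scehu@7o'

This matches one or more of one of [e8s] (captured); then the literal 'c', then the literal 'eh', then exactly 4 of a non-whitespace character.
`re.search` scans for the first position where the pattern succeeds.
The match spans [0:8] → 'scehu@7o'.
Captured: group 1 = 's'.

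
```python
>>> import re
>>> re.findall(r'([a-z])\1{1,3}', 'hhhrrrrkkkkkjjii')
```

['h', 'r', 'k', 'j', 'i']

`\1` has to match the exact text group 1 already captured.
One capturing group, so `findall` returns just the captured substring from each match — 5 in all.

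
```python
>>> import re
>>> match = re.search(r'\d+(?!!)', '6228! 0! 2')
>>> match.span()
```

The negative lookaround is zero-width — it rules out positions where the adjacent text would match, without consuming anything.
Unlike `match`, `search` isn't anchored — it looks for the pattern anywhere in the string.
The match spans [0:3] → '622'.

(0, 3)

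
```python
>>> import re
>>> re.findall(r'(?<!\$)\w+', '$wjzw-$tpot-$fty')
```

Because the assertion is negative and zero-width, positions next to the forbidden text are skipped.
Since nothing is captured, `findall` lists the 3 matched substrings directly.

['jzw', 'pot', 'ty']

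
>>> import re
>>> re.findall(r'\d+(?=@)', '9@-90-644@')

Lookahead/lookbehind check context without consuming it, so the matched span excludes the asserted characters.
No capturing groups, so `findall` returns the 2 full match strings.

['9', '644']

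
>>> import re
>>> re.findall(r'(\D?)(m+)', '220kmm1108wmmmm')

[('k', 'mm'), ('w', 'mmmm')]

Pattern: optionally a non-digit (captured); then one or more of a literal 'm' (captured).
Scanning left to right: at [3:6] match 'kmm', groups = ('k', 'mm'); at [10:15] match 'wmmmm', groups = ('w', 'mmmm').
2 groups means each result is a tuple of 2 captured strings — 2 here.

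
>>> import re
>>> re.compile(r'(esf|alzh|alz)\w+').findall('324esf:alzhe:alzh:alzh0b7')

['alzh', 'alz', 'alzh']

Alternation tries branches left to right and keeps the first one that lets the overall match succeed at that position.
Because there's exactly one group, `findall` drops the full match and keeps group 1 from each hit.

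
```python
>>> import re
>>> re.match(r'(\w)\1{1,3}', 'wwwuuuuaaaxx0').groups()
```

('w',)

The match spans [0:3] → 'www'.
Captured: group 1 = 'w'.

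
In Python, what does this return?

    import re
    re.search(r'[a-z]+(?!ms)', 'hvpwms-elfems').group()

'hvpwms'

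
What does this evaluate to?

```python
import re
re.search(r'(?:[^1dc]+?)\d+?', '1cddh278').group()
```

Lazy quantifiers expand one character at a time until the remainder of the pattern can match.
The match spans [4:6] → 'h2'.

'h2'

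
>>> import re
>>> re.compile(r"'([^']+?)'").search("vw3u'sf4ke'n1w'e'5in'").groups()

('sf4ke',)

Unlike `match`, `search` isn't anchored — it looks for the pattern anywhere in the string.
The match spans [4:11] → "'sf4ke'".
Captured: group 1 = 'sf4ke'.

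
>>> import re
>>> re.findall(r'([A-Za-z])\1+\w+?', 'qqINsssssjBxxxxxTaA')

['q', 's', 'x']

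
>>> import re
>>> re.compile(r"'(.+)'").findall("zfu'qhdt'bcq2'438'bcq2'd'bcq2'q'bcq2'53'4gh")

Walking the string: at [3:40] match "'qhdt'bcq2'438'bcq2'd'bcq2'q'bcq2'53'", group 1 = "qhdt'bcq2'438'bcq2'd'bcq2'q'bcq2'53".
With a single group, `findall` returns only what that group captured — 1 item.

["qhdt'bcq2'438'bcq2'd'bcq2'q'bcq2'53"]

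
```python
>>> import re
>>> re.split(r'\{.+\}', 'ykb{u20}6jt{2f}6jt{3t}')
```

Matches to split on: at [3:22] → '{u20}6jt{2f}6jt{3t}'.
Splitting on the pattern gives 2 pieces.

['ykb', '']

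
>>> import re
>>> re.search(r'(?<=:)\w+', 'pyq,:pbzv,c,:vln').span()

Lookahead/lookbehind check context without consuming it, so the matched span excludes the asserted characters.
The match spans [5:9] → 'pbzv'.

(5, 9)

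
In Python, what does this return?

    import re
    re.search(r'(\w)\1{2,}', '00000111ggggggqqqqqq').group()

'00000'

`\1` has to match the exact text group 1 already captured.
`re.search` scans for the first position where the pattern succeeds.
The match spans [0:5] → '00000'.
Captured: group 1 = '0'.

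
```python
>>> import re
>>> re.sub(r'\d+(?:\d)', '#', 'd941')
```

'd#'

The pattern matches one or more of a digit; then a digit (non-capturing group).
Matches: at [1:4] → '941'.
`sub` substitutes '#' at each match site.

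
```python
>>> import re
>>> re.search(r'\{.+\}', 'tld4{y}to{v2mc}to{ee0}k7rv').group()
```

'{y}to{v2mc}to{ee0}'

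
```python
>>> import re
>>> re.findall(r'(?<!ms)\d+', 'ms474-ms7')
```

['74']

Because the assertion is negative and zero-width, positions next to the forbidden text are skipped.
Scanning left to right: at [3:5] → '74'.
`findall` yields the raw match text (1 of them) because the pattern has no groups.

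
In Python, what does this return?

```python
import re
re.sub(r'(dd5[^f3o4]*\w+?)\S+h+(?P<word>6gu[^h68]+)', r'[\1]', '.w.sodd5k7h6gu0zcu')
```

The pattern matches the literal 'dd5', then zero or more of any character except [f3o4], then one or more of a word character (lazy) (captured); then one or more of a non-whitespace character; then one or more of a literal 'h'; then the literal '6gu', then one or more of any character except [h68] (captured as 'word').
Matches: at [5:18] → 'dd5k7h6gu0zcu'.
Each match is replaced using the text its own group 1 captured.

'.w.so[dd5k]'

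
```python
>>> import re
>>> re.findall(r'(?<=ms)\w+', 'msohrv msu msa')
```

['ohrv', 'u', 'a']

The lookaround is zero-width — it requires the adjacent text to match without consuming it, so the asserted text isn't part of the match.
Since nothing is captured, `findall` lists the 3 matched substrings directly.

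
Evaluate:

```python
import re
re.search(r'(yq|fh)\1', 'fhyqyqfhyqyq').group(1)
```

'yq'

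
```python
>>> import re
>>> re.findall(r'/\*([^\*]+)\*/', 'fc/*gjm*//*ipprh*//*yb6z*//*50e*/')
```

['gjm', 'ipprh', 'yb6z', '50e']

Because there's exactly one group, `findall` drops the full match and keeps group 1 from each hit.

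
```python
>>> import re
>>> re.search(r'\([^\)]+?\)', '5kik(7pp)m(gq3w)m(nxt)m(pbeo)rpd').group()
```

The match spans [4:9] → '(7pp)'.

'(7pp)'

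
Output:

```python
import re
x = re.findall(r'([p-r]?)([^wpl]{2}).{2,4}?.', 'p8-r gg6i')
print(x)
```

This matches optionally a character in [p-r] (captured); then exactly 2 of any character except [wpl] (captured); then 2 to 4 of any character (lazy), then any character.
Matches: at [0:6] match 'p8-r g', groups = ('p', '8-').
2 groups means the one result is a tuple of 2 captured strings — 1 here.

[('p', '8-')]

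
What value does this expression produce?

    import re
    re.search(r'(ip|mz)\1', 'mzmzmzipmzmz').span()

(0, 4)

`\1` has to match the exact text group 1 already captured.
`re.search` scans for the first position where the pattern succeeds.
The match spans [0:4] → 'mzmz'.
Captured: group 1 = 'mz'.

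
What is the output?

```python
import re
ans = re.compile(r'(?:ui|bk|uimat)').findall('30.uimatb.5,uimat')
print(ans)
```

['ui', 'ui']

`|` is ordered: at each position the engine commits to the first alternative that works.
`findall` yields the raw match text (2 of them) because the pattern has no groups.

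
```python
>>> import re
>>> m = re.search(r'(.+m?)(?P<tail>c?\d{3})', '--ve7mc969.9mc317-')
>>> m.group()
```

'--ve7mc969.9mc317'

This matches one or more of any character, then optionally a literal 'm' (captured); then optionally the literal 'c', then exactly 3 of a digit (captured as 'tail').
The match spans [0:17] → '--ve7mc969.9mc317'.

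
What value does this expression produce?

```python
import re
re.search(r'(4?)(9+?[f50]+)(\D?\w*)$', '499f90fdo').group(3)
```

'90fdo'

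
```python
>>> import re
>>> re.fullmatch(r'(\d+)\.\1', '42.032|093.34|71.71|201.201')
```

A backreference is literal: `\1` must see the identical characters the first group matched.
`re.fullmatch` is like wrapping the pattern in `^…$` (in single-line mode).
Here there's no way to consume every character, so the call returns None.

None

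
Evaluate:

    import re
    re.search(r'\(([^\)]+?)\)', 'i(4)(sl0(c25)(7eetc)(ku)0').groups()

('4',)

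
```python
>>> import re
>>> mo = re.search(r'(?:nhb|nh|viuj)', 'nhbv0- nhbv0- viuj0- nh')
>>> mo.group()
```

Branches in `(...|...)` are attempted left-to-right; the first branch that allows the whole pattern to succeed is taken.
The match spans [0:3] → 'nhb'.

'nhb'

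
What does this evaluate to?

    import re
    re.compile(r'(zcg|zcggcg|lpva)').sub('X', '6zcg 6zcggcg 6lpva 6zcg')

'6X 6Xgcg 6X 6X'

`|` is ordered: at each position the engine commits to the first alternative that works.
`sub` substitutes 'X' at each match site.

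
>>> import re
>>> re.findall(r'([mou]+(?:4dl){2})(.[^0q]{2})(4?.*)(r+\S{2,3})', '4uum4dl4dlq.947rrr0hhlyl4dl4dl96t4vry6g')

[('uum4dl4dl', 'q.9', '47rrr0hhlyl4dl4dl96t4v', 'ry6g')]

This matches one or more of one of [mou], then the literal '4dl' repeated 2 times (captured); then any character, then exactly 2 of any character except [0q] (captured); then optionally the literal '4', then zero or more of any character (captured); then one or more of a literal 'r', then 2 to 3 of a non-whitespace character (captured).
4 groups means the one result is a tuple of 4 captured strings — 1 here.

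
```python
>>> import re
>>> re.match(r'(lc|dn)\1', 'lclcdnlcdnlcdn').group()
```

'lclc'

`re.match` only tries the pattern at the start of the string.
The match spans [0:4] → 'lclc'.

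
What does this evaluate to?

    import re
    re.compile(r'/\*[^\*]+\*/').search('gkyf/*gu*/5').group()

'/*gu*/'

The match spans [4:10] → '/*gu*/'.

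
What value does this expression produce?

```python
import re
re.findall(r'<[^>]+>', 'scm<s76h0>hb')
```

Scanning left to right: at [3:10] → '<s76h0>'.
Since nothing is captured, `findall` lists the 1 matched substring directly.

['<s76h0>']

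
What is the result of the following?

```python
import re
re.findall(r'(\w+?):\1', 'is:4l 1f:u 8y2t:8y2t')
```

['8y2t']

A backreference is literal: `\1` must see the identical characters the first group matched.
Walking the string: at [11:20] match '8y2t:8y2t', group 1 = '8y2t'.
`findall` collects group 1 from the one match (1 total).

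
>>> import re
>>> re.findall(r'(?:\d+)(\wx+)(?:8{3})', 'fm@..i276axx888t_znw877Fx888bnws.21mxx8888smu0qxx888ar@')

['axx', 'Fx', 'mxx', 'qxx']

The pattern matches one or more of a digit (non-capturing group); then a word character, then one or more of a literal 'x' (captured); then exactly 3 of a literal '8' (non-capturing group).
Walking the string: at [6:15] match '276axx888', group 1 = 'axx'; at [20:28] match '877Fx888', group 1 = 'Fx'; at [33:41] match '21mxx888', group 1 = 'mxx'; at [45:52] match '0qxx888', group 1 = 'qxx'.
`findall` collects group 1 from each match (4 total).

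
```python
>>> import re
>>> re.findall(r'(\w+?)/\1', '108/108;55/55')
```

['108', '55']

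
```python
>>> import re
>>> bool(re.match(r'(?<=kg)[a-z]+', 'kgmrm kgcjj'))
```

`re.match` won't scan ahead — the pattern has to work from the very first character.
Here the string doesn't start with a match, so the call returns None, and `bool(None)` is False.

False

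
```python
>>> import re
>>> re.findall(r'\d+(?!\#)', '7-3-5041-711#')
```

['7', '3', '5041', '71']

`(?!…)`/`(?<!…)` only lets a position through if the neighbouring text does NOT match; no characters are consumed.
No capturing groups, so `findall` returns the 4 full match strings.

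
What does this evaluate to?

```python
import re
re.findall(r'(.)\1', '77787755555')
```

['7', '7', '5', '5']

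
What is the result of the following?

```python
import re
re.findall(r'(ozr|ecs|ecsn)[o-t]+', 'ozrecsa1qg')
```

With a single group, `findall` returns only what that group captured — 0 items.
Nothing in the string satisfies the pattern, so the list is empty.

[]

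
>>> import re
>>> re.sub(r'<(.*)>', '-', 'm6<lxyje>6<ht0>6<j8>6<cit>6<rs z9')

`sub` substitutes '-' at each match site.

'm6-6<rs z9'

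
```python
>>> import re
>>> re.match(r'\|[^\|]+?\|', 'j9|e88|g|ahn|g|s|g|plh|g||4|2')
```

`re.match` won't scan ahead — the pattern has to work from the very first character.
Here the pattern fails at index 0, so the call returns None.

None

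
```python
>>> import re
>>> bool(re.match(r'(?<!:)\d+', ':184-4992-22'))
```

False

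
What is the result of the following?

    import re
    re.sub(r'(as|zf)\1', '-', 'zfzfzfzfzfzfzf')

After group 1 captures some text, `\1` only succeeds where that same text appears again.
Matches: at [0:4] → 'zfzf'; at [4:8] → 'zfzf'; at [8:12] → 'zfzf'.
Every occurrence is swapped for '-'.

'---zf'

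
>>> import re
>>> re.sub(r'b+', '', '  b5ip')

Pattern: one or more of a literal 'b'.
Matches: at [2:3] → 'b'.
`sub` substitutes '' at each match site.

'  5ip'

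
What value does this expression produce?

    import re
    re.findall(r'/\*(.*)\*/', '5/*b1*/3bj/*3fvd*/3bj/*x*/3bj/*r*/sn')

With a single group, `findall` returns only what that group captured — 1 item.

['b1*/3bj/*3fvd*/3bj/*x*/3bj/*r']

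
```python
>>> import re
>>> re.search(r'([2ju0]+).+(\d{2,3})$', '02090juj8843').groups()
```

('020', '43')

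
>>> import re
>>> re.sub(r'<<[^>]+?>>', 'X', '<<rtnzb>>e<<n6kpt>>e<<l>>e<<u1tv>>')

'XeXeXeX'

Every occurrence is swapped for 'X'.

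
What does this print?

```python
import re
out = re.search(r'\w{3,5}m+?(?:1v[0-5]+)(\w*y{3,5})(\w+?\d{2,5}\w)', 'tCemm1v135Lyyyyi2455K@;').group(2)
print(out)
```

i2455K

The match spans [0:21] → 'tCemm1v135Lyyyyi2455K'.
Captured: group 1 = 'Lyyyy', group 2 = 'i2455K'.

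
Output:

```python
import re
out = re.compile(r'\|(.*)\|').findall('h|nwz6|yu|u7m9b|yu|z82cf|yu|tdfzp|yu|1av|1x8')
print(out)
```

['nwz6|yu|u7m9b|yu|z82cf|yu|tdfzp|yu|1av']

Walking the string: at [1:41] match '|nwz6|yu|u7m9b|yu|z82cf|yu|tdfzp|yu|1av|', group 1 = 'nwz6|yu|u7m9b|yu|z82cf|yu|tdfzp|yu|1av'.
Because there's exactly one group, `findall` drops the full match and keeps group 1 from the one hit.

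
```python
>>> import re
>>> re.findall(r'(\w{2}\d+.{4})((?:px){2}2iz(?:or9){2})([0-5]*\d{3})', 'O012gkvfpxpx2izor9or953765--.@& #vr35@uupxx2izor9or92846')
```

The pattern matches exactly 2 of a word character, then one or more of a digit, then exactly 4 of any character (captured); then the literal 'px' repeated 2 times, then the literal '2iz', then the literal 'or9' repeated 2 times (captured); then zero or more of a character in [0-5], then exactly 3 of a digit (captured).
Matches: at [0:26] match 'O012gkvfpxpx2izor9or953765', groups = ('O012gkvf', 'pxpx2izor9or9', '53765').
Multiple groups make `findall` return tuples — one 3-tuple for the one match.

[('O012gkvf', 'pxpx2izor9or9', '53765')]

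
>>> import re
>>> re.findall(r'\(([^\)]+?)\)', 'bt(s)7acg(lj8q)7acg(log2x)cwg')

['s', 'lj8q', 'log2x']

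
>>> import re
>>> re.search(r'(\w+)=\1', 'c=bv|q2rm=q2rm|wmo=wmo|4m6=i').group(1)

'q2rm'

`\1` is not a pattern — it's the concrete string captured by group 1, re-applied verbatim.
`re.search` scans for the first position where the pattern succeeds.
The match spans [5:14] → 'q2rm=q2rm'.
Captured: group 1 = 'q2rm'.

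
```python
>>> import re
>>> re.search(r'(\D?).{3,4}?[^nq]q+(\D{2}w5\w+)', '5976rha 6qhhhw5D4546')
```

Pattern: optionally a non-digit (captured); then 3 to 4 of any character (lazy), then any character except [nq], then one or more of a literal 'q'; then exactly 2 of a non-digit, then the literal 'w5', then one or more of a word character (captured).
Here no position works, so the call returns None.

None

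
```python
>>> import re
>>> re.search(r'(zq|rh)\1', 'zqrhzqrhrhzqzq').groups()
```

('rh',)

The backreference `\1` re-matches whatever the first group consumed, character for character.
`search` walks the string left to right and returns the first match it finds.
The match spans [6:10] → 'rhrh'.
Captured: group 1 = 'rh'.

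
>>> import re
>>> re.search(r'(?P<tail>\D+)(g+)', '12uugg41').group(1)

'uug'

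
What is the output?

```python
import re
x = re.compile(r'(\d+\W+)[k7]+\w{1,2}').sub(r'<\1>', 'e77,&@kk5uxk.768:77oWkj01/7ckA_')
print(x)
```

Each match is replaced using the text its own group 1 captured.

e<77,&@>xk.<768:>kj<01/>A_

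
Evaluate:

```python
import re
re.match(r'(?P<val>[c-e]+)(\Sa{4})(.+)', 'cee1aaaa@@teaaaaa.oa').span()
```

(0, 20)

This matches one or more of a character in [c-e] (captured as 'val'); then a non-whitespace character, then exactly 4 of the literal 'a' (captured); then one or more of any character (captured).
`re.match` only tries the pattern at the start of the string.
The match spans [0:20] → 'cee1aaaa@@teaaaaa.oa'.
Captured: group 1 = 'cee', group 2 = '1aaaa', group 3 = '@@teaaaaa.oa'.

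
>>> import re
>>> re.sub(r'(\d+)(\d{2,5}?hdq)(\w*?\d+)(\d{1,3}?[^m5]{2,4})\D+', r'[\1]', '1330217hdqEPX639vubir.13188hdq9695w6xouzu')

'[13302][131]'

This matches one or more of a digit (captured); then 2 to 5 of a digit (lazy), then a literal 'h', then the literal 'dq' (captured); then zero or more of a word character (lazy), then one or more of a digit (captured); then 1 to 3 of a digit (lazy), then 2 to 4 of any character except [m5] (captured); then one or more of a non-digit.
Matches: at [0:22] → '1330217hdqEPX639vubir.'; at [22:41] → '13188hdq9695w6xouzu'.
The replacement refers to a captured group, so each match is rewritten using its own captured text.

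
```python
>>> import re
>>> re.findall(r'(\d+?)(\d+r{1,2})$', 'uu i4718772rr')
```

[('4', '718772rr')]

The pattern matches one or more of a digit (lazy) (captured); then one or more of a digit, then 1 to 2 of the literal 'r' (captured); then anchored at the end.
Matches: at [4:13] match '4718772rr', groups = ('4', '718772rr').
Multiple groups make `findall` return tuples — one 2-tuple for the one match.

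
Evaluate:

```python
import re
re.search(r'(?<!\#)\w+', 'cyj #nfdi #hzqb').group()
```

`(?!…)`/`(?<!…)` only lets a position through if the neighbouring text does NOT match; no characters are consumed.
The match spans [0:3] → 'cyj'.

'cyj'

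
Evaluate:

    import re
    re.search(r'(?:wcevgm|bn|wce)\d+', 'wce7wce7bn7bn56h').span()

(0, 4)

`re.search` scans for the first position where the pattern succeeds.
The match spans [0:4] → 'wce7'.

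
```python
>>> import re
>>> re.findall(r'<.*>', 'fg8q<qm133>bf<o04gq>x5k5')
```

['<qm133>bf<o04gq>']

Walking the string: at [4:20] → '<qm133>bf<o04gq>'.
Since nothing is captured, `findall` lists the 1 matched substring directly.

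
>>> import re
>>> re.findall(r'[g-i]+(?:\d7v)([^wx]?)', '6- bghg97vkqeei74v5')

['k']

Pattern: one or more of a character in [g-i]; then a digit, then the literal '7v' (non-capturing group); then optionally any character except [wx] (captured).
Matches: at [4:11] match 'ghg97vk', group 1 = 'k'.
One capturing group, so `findall` returns just the captured substring from the one match — 1 in all.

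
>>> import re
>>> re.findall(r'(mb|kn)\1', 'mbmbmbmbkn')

['mb', 'mb']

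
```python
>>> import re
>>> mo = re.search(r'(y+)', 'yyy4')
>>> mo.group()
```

'yyy'

Pattern: one or more of a literal 'y' (captured).
`re.search` scans for the first position where the pattern succeeds.
The match spans [0:3] → 'yyy'.
Captured: group 1 = 'yyy'.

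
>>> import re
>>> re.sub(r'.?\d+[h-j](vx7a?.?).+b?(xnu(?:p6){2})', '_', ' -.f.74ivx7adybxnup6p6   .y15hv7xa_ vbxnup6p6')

' -.f_'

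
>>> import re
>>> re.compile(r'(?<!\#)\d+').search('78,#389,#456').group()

'78'

`(?!…)`/`(?<!…)` only lets a position through if the neighbouring text does NOT match; no characters are consumed.
`re.search` tries every starting position until one works.
The match spans [0:2] → '78'.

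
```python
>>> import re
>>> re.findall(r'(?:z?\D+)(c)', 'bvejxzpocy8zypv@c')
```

['c', 'c']

One capturing group, so `findall` returns just the captured substring from each match — 2 in all.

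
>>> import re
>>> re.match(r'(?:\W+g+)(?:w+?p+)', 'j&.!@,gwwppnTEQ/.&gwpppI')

`re.match` only tries the pattern at the start of the string.
Here position 0 doesn't satisfy it, so the call returns None.

None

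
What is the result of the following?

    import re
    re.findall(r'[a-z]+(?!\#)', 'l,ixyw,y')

A negative assertion filters positions out without eating any characters.
Walking the string: at [0:1] → 'l'; at [2:6] → 'ixyw'; at [7:8] → 'y'.
Since nothing is captured, `findall` lists the 3 matched substrings directly.

['l', 'ixyw', 'y']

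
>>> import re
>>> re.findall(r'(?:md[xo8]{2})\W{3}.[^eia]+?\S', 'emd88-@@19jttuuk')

['md88-@@19j']

This matches the literal 'md', then exactly 2 of one of [xo8] (non-capturing group); then exactly 3 of a non-word character, then any character; then one or more of any character except [eia] (lazy), then a non-whitespace character.
Lazy quantifiers expand one character at a time until the remainder of the pattern can match.
Scanning left to right: at [1:11] → 'md88-@@19j'.
`findall` yields the raw match text (1 of them) because the pattern has no groups.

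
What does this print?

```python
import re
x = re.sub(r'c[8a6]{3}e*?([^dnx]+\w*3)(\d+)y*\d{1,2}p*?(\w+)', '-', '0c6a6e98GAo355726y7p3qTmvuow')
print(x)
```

0-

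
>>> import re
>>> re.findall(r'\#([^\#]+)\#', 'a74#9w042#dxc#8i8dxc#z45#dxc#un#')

`findall` collects group 1 from each match (3 total).

['9w042', '8i8dxc', 'dxc']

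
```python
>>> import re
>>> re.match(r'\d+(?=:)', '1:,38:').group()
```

'1'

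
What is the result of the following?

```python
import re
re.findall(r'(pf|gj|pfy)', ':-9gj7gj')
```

['gj', 'gj']

Matches: at [3:5] match 'gj', group 1 = 'gj'; at [6:8] match 'gj', group 1 = 'gj'.
Because there's exactly one group, `findall` drops the full match and keeps group 1 from each hit.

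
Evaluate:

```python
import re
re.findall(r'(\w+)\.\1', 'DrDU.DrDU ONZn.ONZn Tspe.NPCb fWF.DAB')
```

A backreference is literal: `\1` must see the identical characters the first group matched.
Because there's exactly one group, `findall` drops the full match and keeps group 1 from each hit.

['DrDU', 'ONZn']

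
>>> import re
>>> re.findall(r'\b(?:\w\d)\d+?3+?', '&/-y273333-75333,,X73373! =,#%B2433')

Pattern: a word boundary (`\b`, zero-width); then a word character, then a digit (non-capturing group); then one or more of a digit (lazy), then one or more of a literal '3' (lazy).
A non-greedy quantifier consumes as few characters as it can — just enough that the remainder of the pattern still matches from where it stops; whatever follows it matches normally.
Matches: at [3:7] → 'y273'; at [11:15] → '7533'; at [18:22] → 'X733'; at [30:34] → 'B243'.
`findall` yields the raw match text (4 of them) because the pattern has no groups.

['y273', '7533', 'X733', 'B243']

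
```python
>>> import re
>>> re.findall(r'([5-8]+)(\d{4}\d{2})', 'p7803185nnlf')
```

[('7', '803185')]

Multiple groups make `findall` return tuples — one 2-tuple for the one match.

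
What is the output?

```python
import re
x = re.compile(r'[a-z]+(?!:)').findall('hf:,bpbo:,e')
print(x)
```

['h', 'bpb', 'e']

`(?!…)`/`(?<!…)` only lets a position through if the neighbouring text does NOT match; no characters are consumed.
Scanning left to right: at [0:1] → 'h'; at [4:7] → 'bpb'; at [10:11] → 'e'.
No capturing groups, so `findall` returns the 3 full match strings.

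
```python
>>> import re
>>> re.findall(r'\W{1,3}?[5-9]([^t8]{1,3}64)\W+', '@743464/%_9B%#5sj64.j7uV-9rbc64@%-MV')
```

['43464', 'sj64', 'rbc64']

The pattern matches 1 to 3 of a non-word character (lazy), then a character in [5-9]; then 1 to 3 of any character except [t8], then the literal '64' (captured); then one or more of a non-word character.
With a single group, `findall` returns only what that group captured — 3 items.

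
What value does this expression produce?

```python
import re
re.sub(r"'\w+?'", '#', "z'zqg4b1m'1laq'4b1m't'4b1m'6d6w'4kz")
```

"z#1laq#t#6d6w'4kz"

Matches: at [1:10] → "'zqg4b1m'"; at [14:20] → "'4b1m'"; at [21:27] → "'4b1m'".
`sub` substitutes '#' at each match site.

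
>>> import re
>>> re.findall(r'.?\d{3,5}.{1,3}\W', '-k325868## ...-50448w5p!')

['k325868## ', '-50448w5p!']

This matches optionally any character, then 3 to 5 of a digit; then 1 to 3 of any character, then a non-word character.
Walking the string: at [1:11] → 'k325868## '; at [14:24] → '-50448w5p!'.
With no groups in the pattern, `findall` gives back each whole match — 2 here.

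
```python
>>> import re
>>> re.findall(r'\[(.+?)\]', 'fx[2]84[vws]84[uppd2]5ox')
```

['2', 'vws', 'uppd2']

Lazy quantifiers expand one character at a time until the remainder of the pattern can match.
Matches: at [2:5] match '[2]', group 1 = '2'; at [7:12] match '[vws]', group 1 = 'vws'; at [14:21] match '[uppd2]', group 1 = 'uppd2'.
`findall` collects group 1 from each match (3 total).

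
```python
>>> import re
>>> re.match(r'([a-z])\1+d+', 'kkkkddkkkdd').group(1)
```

A backreference is literal: `\1` must see the identical characters the first group matched.
`re.match` only tries the pattern at the start of the string.
The match spans [0:6] → 'kkkkdd'.
Captured: group 1 = 'k'.

'k'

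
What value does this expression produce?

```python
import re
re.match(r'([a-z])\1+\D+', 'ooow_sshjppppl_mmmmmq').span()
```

(0, 21)

`\1` has to match the exact text group 1 already captured.
`re.match` won't scan ahead — the pattern has to work from the very first character.
The match spans [0:21] → 'ooow_sshjppppl_mmmmmq'.
Captured: group 1 = 'o'.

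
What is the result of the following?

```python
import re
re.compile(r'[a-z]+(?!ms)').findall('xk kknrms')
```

['xk', 'kknrms']

`(?!…)`/`(?<!…)` only lets a position through if the neighbouring text does NOT match; no characters are consumed.
Since nothing is captured, `findall` lists the 2 matched substrings directly.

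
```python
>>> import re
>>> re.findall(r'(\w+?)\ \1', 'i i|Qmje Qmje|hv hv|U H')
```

`\1` has to match the exact text group 1 already captured.
Scanning left to right: at [0:3] match 'i i', group 1 = 'i'; at [4:13] match 'Qmje Qmje', group 1 = 'Qmje'; at [14:19] match 'hv hv', group 1 = 'hv'.
With a single group, `findall` returns only what that group captured — 3 items.

['i', 'Qmje', 'hv']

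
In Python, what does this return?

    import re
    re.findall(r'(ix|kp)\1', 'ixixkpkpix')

The backreference `\1` re-matches whatever the first group consumed, character for character.
With a single group, `findall` returns only what that group captured — 2 items.

['ix', 'kp']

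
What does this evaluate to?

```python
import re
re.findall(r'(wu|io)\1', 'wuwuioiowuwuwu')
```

The backreference `\1` re-matches whatever the first group consumed, character for character.
Because there's exactly one group, `findall` drops the full match and keeps group 1 from each hit.

['wu', 'io', 'wu']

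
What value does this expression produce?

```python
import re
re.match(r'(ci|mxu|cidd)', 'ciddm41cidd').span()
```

(0, 2)

The regex engine tests alternatives in the order written; an earlier branch that matches wins even if a later one would match more.
`match` is anchored at position 0; if the pattern doesn't fit there, it returns None.
The match spans [0:2] → 'ci'.
Captured: group 1 = 'ci'.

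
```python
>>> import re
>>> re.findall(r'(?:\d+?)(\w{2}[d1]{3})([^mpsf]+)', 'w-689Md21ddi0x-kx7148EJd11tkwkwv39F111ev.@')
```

[('EJd11', 'tkwkwv39F111ev.@')]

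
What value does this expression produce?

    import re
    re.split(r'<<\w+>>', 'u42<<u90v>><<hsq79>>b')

Splitting on the pattern gives 3 pieces.

['u42', '', 'b']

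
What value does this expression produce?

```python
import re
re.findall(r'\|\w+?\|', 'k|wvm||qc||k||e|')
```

['|wvm|', '|qc|', '|k|', '|e|']

Walking the string: at [1:6] → '|wvm|'; at [6:10] → '|qc|'; at [10:13] → '|k|'; at [13:16] → '|e|'.
No capturing groups, so `findall` returns the 4 full match strings.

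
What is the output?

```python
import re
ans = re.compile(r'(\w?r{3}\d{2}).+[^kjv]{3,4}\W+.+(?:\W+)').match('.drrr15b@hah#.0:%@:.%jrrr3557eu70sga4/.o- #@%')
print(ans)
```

None

`match` is anchored at position 0; if the pattern doesn't fit there, it returns None.
Here the string doesn't start with a match, so the call returns None.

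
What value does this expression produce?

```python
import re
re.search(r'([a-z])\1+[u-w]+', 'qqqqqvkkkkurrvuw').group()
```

`\1` has to match the exact text group 1 already captured.
`search` walks the string left to right and returns the first match it finds.
The match spans [0:6] → 'qqqqqv'.
Captured: group 1 = 'q'.

'qqqqqv'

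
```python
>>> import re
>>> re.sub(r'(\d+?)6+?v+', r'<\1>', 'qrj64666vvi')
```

'qrj<64>i'

This matches one or more of a digit (lazy) (captured); then one or more of the literal '6' (lazy), then one or more of a literal 'v'.
With the lazy modifier that quantifier settles for the fewest repetitions that let the rest of the pattern succeed (the atoms after it are unaffected and can still be greedy).
Matches: at [3:10] → '64666vv'.
Each match is replaced using the text its own group 1 captured.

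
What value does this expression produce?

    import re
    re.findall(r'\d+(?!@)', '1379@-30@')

['137', '3']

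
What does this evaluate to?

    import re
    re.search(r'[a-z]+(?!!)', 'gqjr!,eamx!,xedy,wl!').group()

'gqj'

Because the assertion is negative and zero-width, positions next to the forbidden text are skipped.
The match spans [0:3] → 'gqj'.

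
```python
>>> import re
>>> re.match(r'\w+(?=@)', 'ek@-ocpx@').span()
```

(0, 2)

The lookaround is zero-width — it requires the adjacent text to match without consuming it, so the asserted text isn't part of the match.
`re.match` only tries the pattern at the start of the string.
The match spans [0:2] → 'ek'.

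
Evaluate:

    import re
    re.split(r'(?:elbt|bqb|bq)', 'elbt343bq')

Each match becomes a cut point; 3 segments remain.

['', '343', '']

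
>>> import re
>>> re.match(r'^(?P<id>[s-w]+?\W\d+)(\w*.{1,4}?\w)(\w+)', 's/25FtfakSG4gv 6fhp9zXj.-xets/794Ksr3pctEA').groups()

('s/25', 'FtfakSG4gv 6', 'fhp9zXj')

The match spans [0:23] → 's/25FtfakSG4gv 6fhp9zXj'.
Captured: group 1 = 's/25', group 2 = 'FtfakSG4gv 6', group 3 = 'fhp9zXj'.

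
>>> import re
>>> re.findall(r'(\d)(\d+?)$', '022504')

[('0', '22504')]

With 2 capturing groups, `findall` returns a 2-tuple per match.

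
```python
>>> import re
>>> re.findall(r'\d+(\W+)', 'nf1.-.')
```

['.-.']

With a single group, `findall` returns only what that group captured — 1 item.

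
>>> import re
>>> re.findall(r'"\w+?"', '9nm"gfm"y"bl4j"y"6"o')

Scanning left to right: at [3:8] → '"gfm"'; at [9:15] → '"bl4j"'; at [16:19] → '"6"'.
With no groups in the pattern, `findall` gives back each whole match — 3 here.

['"gfm"', '"bl4j"', '"6"']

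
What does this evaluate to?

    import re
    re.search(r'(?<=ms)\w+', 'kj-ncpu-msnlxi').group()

'nlxi'

The positive lookaround only admits positions where the adjacent text matches; those characters stay outside the span.
Unlike `match`, `search` isn't anchored — it looks for the pattern anywhere in the string.
The match spans [10:14] → 'nlxi'.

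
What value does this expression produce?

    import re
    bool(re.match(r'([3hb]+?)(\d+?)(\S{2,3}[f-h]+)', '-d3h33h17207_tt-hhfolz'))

False

`re.match` only tries the pattern at the start of the string.
Here the string doesn't start with a match, so the call returns None, and `bool(None)` is False.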